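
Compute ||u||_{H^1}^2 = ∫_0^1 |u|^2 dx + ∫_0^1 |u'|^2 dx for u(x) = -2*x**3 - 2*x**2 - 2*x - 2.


||u||_{H^1}^2 = 6808/105

The H^1 norm (squared) on an interval (0, L) is
  ||u||_{H^1}^2 = ∫_0^L u(x)^2 dx + ∫_0^L u'(x)^2 dx.
Compute u'(x) = -6*x**2 - 4*x - 2.
Then u(x)^2 = 4*x**6 + 8*x**5 + 12*x**4 + 16*x**3 + 12*x**2 + 8*x + 4 and u'(x)^2 = 36*x**4 + 48*x**3 + 40*x**2 + 16*x + 4.
Integrate each monomial from 0 to 1 using ∫_0^1 c·x^n dx = c·1^(n+1)/(n+1):
  ∫_0^1 u(x)^2 dx = ∫_0^1 (4*x^6 + 8*x^5 + 12*x^4 + 16*x^3 + 12*x^2 + 8*x + 4) dx. Term by term:
    ∫_0^1 4*x^6 dx = 4/7;  ∫_0^1 8*x^5 dx = 4/3;  ∫_0^1 12*x^4 dx = 12/5;
    ∫_0^1 16*x^3 dx = 4;  ∫_0^1 12*x^2 dx = 4;  ∫_0^1 8*x dx = 4;
    ∫_0^1 4 dx = 4.
  Sum: 4/7 + 4/3 + 12/5 + 4 + 4 + 4 + 4 = 2132/105.
  ∫_0^1 u'(x)^2 dx = ∫_0^1 (36*x^4 + 48*x^3 + 40*x^2 + 16*x + 4) dx. Term by term:
    ∫_0^1 36*x^4 dx = 36/5;  ∫_0^1 48*x^3 dx = 12;  ∫_0^1 40*x^2 dx = 40/3;
    ∫_0^1 16*x dx = 8;  ∫_0^1 4 dx = 4.
  Sum: 36/5 + 12 + 40/3 + 8 + 4 = 668/15.
Adding: ||u||_{H^1}^2 = 2132/105 + 668/15 = 6808/105.


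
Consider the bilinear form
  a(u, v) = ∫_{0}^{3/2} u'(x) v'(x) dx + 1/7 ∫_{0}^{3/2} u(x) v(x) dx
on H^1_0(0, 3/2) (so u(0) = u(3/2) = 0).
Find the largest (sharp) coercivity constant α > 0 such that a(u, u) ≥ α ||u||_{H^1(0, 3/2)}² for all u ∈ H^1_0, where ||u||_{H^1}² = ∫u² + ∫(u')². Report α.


α = (9 + 28*π^2)/(7*(9 + 4*π^2))

Coercivity of a(·,·) on H^1_0(0, 3/2) means a(u, u) ≥ α ||u||_{H^1}² for every u ∈ H^1_0.
The interval has length L = 3/2, and Poincaré/coercivity depend only on L. Here a(u, u) = ∫(u')² + (1/7)·∫u².
Here 0 < c = 1/7 < 1. The condition a(u,u) ≥ α||u||_{H^1}² reads (1−α)∫(u')² ≥ (α−c)∫u². Any admissible α is ≤ 1 (rapidly oscillating u have ∫u²/∫(u')² → 0), and α = 1 would force 0 ≥ (1−c)∫u², impossible since c < 1; so 1−α > 0. By the sharp Poincaré inequality on H^1_0 of an interval of length L, ∫(u')² ≥ (π/L)²∫u² with equality for the first sine mode sin(π(x−x₀)/L) (x₀ the left endpoint), so the inequality holds for all u iff (1−α)(π/L)² ≥ α − c, i.e. α ≤ ((π/L)² + c)/((π/L)² + 1) = (1 + c(L/π)²)/(1 + (L/π)²). With (π/L)² = 4*π^2/9 and c = 1/7, the largest admissible constant is α = ((π/L)² + c)/((π/L)² + 1).
Simplifying, α = (9 + 28*π^2)/(7*(9 + 4*π^2)).


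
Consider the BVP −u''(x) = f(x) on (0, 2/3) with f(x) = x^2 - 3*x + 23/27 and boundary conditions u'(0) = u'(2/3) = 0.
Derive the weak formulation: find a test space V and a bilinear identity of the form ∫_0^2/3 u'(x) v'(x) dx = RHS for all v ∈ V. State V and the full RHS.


V = H^1(0, 2/3) (no boundary constraint on v; u is determined up to an additive constant); weak form: ∫_0^2/3 u'v' dx = ∫_0^2/3 (x^2 - 3*x + 23/27) v dx for all v ∈ V.

Multiply both sides by a test function v and integrate from 0 to 2/3:
  ∫_0^2/3 −u''(x) v(x) dx = ∫_0^2/3 f(x) v(x) dx.
Integrate the LHS by parts once:
  ∫_0^2/3 −u'' v dx = −[u'(x) v(x)]_0^2/3 + ∫_0^2/3 u'(x) v'(x) dx.
Thus ∫_0^2/3 u'(x) v'(x) dx = ∫_0^2/3 f(x) v(x) dx + [u'(x) v(x)]_0^2/3.
Choose V so that boundary terms are either known or forced to vanish.
u has homogeneous Neumann: u'(0) = u'(2/3) = 0. So [u' v]_0^2/3 = 0·v(2/3) − 0·v(0) = 0 for any v; take V = H^1(0, 2/3).
Weak formulation: find u (satisfying any essential BC) such that ∫_0^2/3 u'(x) v'(x) dx = ∫_0^2/3 f v dx for all v ∈ V (homogeneous Neumann, so boundary terms vanish).
Substituting f(x) = x^2 - 3*x + 23/27, the right-hand side is ∫_0^2/3 (x^2 - 3*x + 23/27) v dx.
Compatibility check (pure Neumann): taking v ≡ 1 ∈ V gives 0 = ∫_0^2/3 f dx + (0) − (0), i.e. ∫_0^2/3 f dx must equal u'(0) − u'(2/3) = 0. Indeed ∫_0^2/3 (x^2 - 3*x + 23/27) dx = 0, so the data are compatible. The solution is then unique only up to an additive constant (fix it e.g. by requiring ∫_0^2/3 u dx = 0).


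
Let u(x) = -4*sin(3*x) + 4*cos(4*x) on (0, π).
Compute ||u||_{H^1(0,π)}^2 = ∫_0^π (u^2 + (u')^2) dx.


||u||_{H^1(0,π)}^2 = 3264/7 + 216*π

u'(x) = -16*sin(4*x) - 12*cos(3*x).
Expand u² and (u')² and integrate term by term on (0, π), using: for integers n ≥ 1, ∫_0^π sin²(nx) dx = ∫_0^π cos²(nx) dx = π/2; for n ≠ n', ∫_0^π sin(nx)sin(n'x) dx = ∫_0^π cos(nx)cos(n'x) dx = 0; and by product-to-sum, ∫_0^π sin(nx)cos(n'x) dx = ½∫_0^π [sin((n+n')x) + sin((n−n')x)] dx, which is 0 when n+n' is even and 2n/(n²−n'²) when n+n' is odd (it need not vanish on (0, π)).
  u² squared terms: (-4)²·∫sin(3x)² dx = 16·π/2 = 8*π;  (4)²·∫cos(4x)² dx = 16·π/2 = 8*π.
  u² cross terms: 2·(-4)·(4)·∫sin(3x)·cos(4x) dx = -32·(-6/7) = 192/7.
  So ∫_0^π u² dx = 8*π + 8*π + 192/7 = 192/7 + 16*π.
  (u')² squared terms: (-16)²·∫sin(4x)² dx = 256·π/2 = 128*π;  (-12)²·∫cos(3x)² dx = 144·π/2 = 72*π.
  (u')² cross terms: 2·(-16)·(-12)·∫sin(4x)·cos(3x) dx = 384·(8/7) = 3072/7.
  So ∫_0^π (u')² dx = 128*π + 72*π + 3072/7 = 3072/7 + 200*π.
||u||_{H^1}^2 = (192/7 + 16*π) + (3072/7 + 200*π) = 3264/7 + 216*π.


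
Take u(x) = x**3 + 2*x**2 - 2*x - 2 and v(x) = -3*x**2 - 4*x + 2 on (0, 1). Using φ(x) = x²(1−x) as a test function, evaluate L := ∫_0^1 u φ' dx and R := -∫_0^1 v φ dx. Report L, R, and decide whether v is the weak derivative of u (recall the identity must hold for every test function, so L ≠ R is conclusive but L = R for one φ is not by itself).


LHS = -2/15, RHS = 2/15. No, v is not the weak derivative of u.

u(x) = x**3 + 2*x**2 - 2*x - 2, classical derivative u'(x) = 3*x**2 + 4*x - 2.
φ(x) = x²(1−x), so φ'(x) = x*(2 - 3*x).
Note φ(0) = φ(1) = 0, so the boundary term u·φ vanishes.
LHS = ∫_0^1 u(x) φ'(x) dx = ∫_0^1 (-3*x^5 - 4*x^4 + 10*x^3 + 2*x^2 - 4*x) dx. Term by term:
  ∫_0^1 -3*x^5 dx = -1/2;  ∫_0^1 -4*x^4 dx = -4/5;  ∫_0^1 10*x^3 dx = 5/2;
  ∫_0^1 2*x^2 dx = 2/3;  ∫_0^1 -4*x dx = -2.
Sum: -1/2 − 4/5 + 5/2 + 2/3 − 2 = -2/15.
So LHS = -2/15.
∫_0^1 v(x) φ(x) dx = ∫_0^1 (3*x^5 + x^4 - 6*x^3 + 2*x^2) dx. Term by term:
  ∫_0^1 3*x^5 dx = 1/2;  ∫_0^1 x^4 dx = 1/5;  ∫_0^1 -6*x^3 dx = -3/2;
  ∫_0^1 2*x^2 dx = 2/3.
Sum: 1/2 + 1/5 − 3/2 + 2/3 = -2/15.
So RHS = -∫_0^1 v(x) φ(x) dx = 2/15.
LHS − RHS = -4/15 ≠ 0, so the identity fails.
(For a valid weak derivative the identity must hold for EVERY test function, in particular this one. The failure shows v is NOT the weak derivative of u.)
Correct weak derivative would be u'(x) = 3*x**2 + 4*x - 2.


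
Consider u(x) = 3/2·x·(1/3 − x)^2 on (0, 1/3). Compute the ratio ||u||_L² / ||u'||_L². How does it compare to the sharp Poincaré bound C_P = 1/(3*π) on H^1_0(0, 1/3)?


||u||_L² / ||u'||_L² = sqrt(14)/42 < C_P = 1/(3*π).

u(x) = 3/2·x·(1/3 − x)^2, so u'(x) = (3*x - 1)*(9*x - 1)/6.
u(x) = 3/2·x·(1/3 − x)^2 vanishes at x = 0 and x = 1/3, so u ∈ H^1_0(0, 1/3). Differentiate via the product rule and integrate the resulting polynomials term by term.
  ∫_0^1/3 u² dx = ∫_0^1/3 (9*x^6/4 - 3*x^5 + 3*x^4/2 - x^3/3 + x^2/36) dx. Term by term:
    ∫_0^1/3 9*x^6/4 dx = 1/6804;  ∫_0^1/3 -3*x^5 dx = -1/1458;  ∫_0^1/3 3*x^4/2 dx = 1/810;
    ∫_0^1/3 -x^3/3 dx = -1/972;  ∫_0^1/3 x^2/36 dx = 1/2916.
  Sum: 1/6804 − 1/1458 + 1/810 − 1/972 + 1/2916 = 1/102060.
  ∫_0^1/3 (u')² dx = ∫_0^1/3 (81*x^4/4 - 18*x^3 + 11*x^2/2 - 2*x/3 + 1/36) dx. Term by term:
    ∫_0^1/3 81*x^4/4 dx = 1/60;  ∫_0^1/3 -18*x^3 dx = -1/18;  ∫_0^1/3 11*x^2/2 dx = 11/162;
    ∫_0^1/3 -2*x/3 dx = -1/27;  ∫_0^1/3 1/36 dx = 1/108.
  Sum: 1/60 − 1/18 + 11/162 − 1/27 + 1/108 = 1/810.
∫_0^1/3 u² dx = 1/102060, so ||u||_L² = sqrt(35)/1890.
∫_0^1/3 (u')² dx = 1/810, so ||u'||_L² = sqrt(10)/90.
Ratio ||u||_L² / ||u'||_L² = sqrt(14)/42.
Sharp Poincaré constant on H^1_0(0, 1/3) is C_P = L/π = 1/(3*π), achieved by sin(3*π·x).
A polynomial bump cannot attain the sharp Poincaré constant (only the first sine eigenfunction does), so the ratio is strictly less than C_P, consistent with ||u||_L² ≤ C_P ||u'||_L².


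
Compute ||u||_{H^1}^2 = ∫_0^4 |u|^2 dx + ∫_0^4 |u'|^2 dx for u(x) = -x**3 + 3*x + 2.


||u||_{H^1}^2 = 92924/35

The H^1 norm (squared) on an interval (0, L) is
  ||u||_{H^1}^2 = ∫_0^L u(x)^2 dx + ∫_0^L u'(x)^2 dx.
Compute u'(x) = 3 - 3*x**2.
Then u(x)^2 = x**6 - 6*x**4 - 4*x**3 + 9*x**2 + 12*x + 4 and u'(x)^2 = 9*x**4 - 18*x**2 + 9.
Integrate each monomial from 0 to 4 using ∫_0^4 c·x^n dx = c·4^(n+1)/(n+1):
  ∫_0^4 u(x)^2 dx = ∫_0^4 (x^6 - 6*x^4 - 4*x^3 + 9*x^2 + 12*x + 4) dx. Term by term:
    ∫_0^4 x^6 dx = 16384/7;  ∫_0^4 -6*x^4 dx = -6144/5;  ∫_0^4 -4*x^3 dx = -256;
    ∫_0^4 9*x^2 dx = 192;  ∫_0^4 12*x dx = 96;  ∫_0^4 4 dx = 16.
  Sum: 16384/7 − 6144/5 − 256 + 192 + 96 + 16 = 40592/35.
  ∫_0^4 u'(x)^2 dx = ∫_0^4 (9*x^4 - 18*x^2 + 9) dx. Term by term:
    ∫_0^4 9*x^4 dx = 9216/5;  ∫_0^4 -18*x^2 dx = -384;  ∫_0^4 9 dx = 36.
  Sum: 9216/5 − 384 + 36 = 7476/5.
Adding: ||u||_{H^1}^2 = 40592/35 + 7476/5 = 92924/35.


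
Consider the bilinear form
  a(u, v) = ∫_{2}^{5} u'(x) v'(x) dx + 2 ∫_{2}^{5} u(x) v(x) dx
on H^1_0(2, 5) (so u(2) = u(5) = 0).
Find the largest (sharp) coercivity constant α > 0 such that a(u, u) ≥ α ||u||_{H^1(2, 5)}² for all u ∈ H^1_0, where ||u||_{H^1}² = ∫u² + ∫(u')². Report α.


α = 1

Coercivity of a(·,·) on H^1_0(2, 5) means a(u, u) ≥ α ||u||_{H^1}² for every u ∈ H^1_0.
The interval has length L = 3, and Poincaré/coercivity depend only on L. Here a(u, u) = ∫(u')² + (2)·∫u².
Here c = 2 ≥ 1, so a(u,u) = ∫(u')² + c∫u² ≥ ∫(u')² + ∫u² = ||u||_{H^1}², i.e. α = 1 works. No larger α is possible: a(u,u) ≥ α||u||_{H^1}² means (1−α)∫(u')² ≥ (α−c)∫u², and for the modes u_n = sin(nπ(x−x₀)/L) (x₀ the left endpoint) one has ∫u_n²/∫(u_n')² = (L/(nπ))² → 0, so a(u_n,u_n)/||u_n||_{H^1}² → 1. Hence the optimal constant is α = 1.
Therefore α = 1.


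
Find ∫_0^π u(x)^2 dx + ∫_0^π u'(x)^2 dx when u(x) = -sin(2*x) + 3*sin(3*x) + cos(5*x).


||u||_{H^1(0,π)}^2 = 208/21 + 121*π/2

u'(x) = -5*sin(5*x) - 2*cos(2*x) + 9*cos(3*x).
Expand u² and (u')² and integrate term by term on (0, π), using: for integers n ≥ 1, ∫_0^π sin²(nx) dx = ∫_0^π cos²(nx) dx = π/2; for n ≠ n', ∫_0^π sin(nx)sin(n'x) dx = ∫_0^π cos(nx)cos(n'x) dx = 0; and by product-to-sum, ∫_0^π sin(nx)cos(n'x) dx = ½∫_0^π [sin((n+n')x) + sin((n−n')x)] dx, which is 0 when n+n' is even and 2n/(n²−n'²) when n+n' is odd (it need not vanish on (0, π)).
  u² squared terms: (-1)²·∫sin(2x)² dx = 1·π/2 = π/2;  (3)²·∫sin(3x)² dx = 9·π/2 = 9*π/2;  (1)²·∫cos(5x)² dx = 1·π/2 = π/2.
  u² cross terms: 2·(-1)·(3)·∫sin(2x)·sin(3x) dx = -6·(0) = 0;  2·(-1)·(1)·∫sin(2x)·cos(5x) dx = -2·(-4/21) = 8/21;  2·(3)·(1)·∫sin(3x)·cos(5x) dx = 6·(0) = 0.
  So ∫_0^π u² dx = π/2 + 9*π/2 + π/2 + 0 + 8/21 + 0 = 8/21 + 11*π/2.
  (u')² squared terms: (-5)²·∫sin(5x)² dx = 25·π/2 = 25*π/2;  (-2)²·∫cos(2x)² dx = 4·π/2 = 2*π;  (9)²·∫cos(3x)² dx = 81·π/2 = 81*π/2.
  (u')² cross terms: 2·(-5)·(-2)·∫sin(5x)·cos(2x) dx = 20·(10/21) = 200/21;  2·(-5)·(9)·∫sin(5x)·cos(3x) dx = -90·(0) = 0;  2·(-2)·(9)·∫cos(2x)·cos(3x) dx = -36·(0) = 0.
  So ∫_0^π (u')² dx = 25*π/2 + 2*π + 81*π/2 + 200/21 + 0 + 0 = 200/21 + 55*π.
||u||_{H^1}^2 = (8/21 + 11*π/2) + (200/21 + 55*π) = 208/21 + 121*π/2.


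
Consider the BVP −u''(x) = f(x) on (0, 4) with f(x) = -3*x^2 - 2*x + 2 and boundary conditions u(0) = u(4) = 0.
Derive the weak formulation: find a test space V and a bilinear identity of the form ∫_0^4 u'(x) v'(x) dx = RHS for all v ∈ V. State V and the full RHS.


V = H^1_0(0, 4) (so v(0) = v(4) = 0); weak form: ∫_0^4 u'v' dx = ∫_0^4 (-3*x^2 - 2*x + 2) v dx for all v ∈ V.

Multiply both sides by a test function v and integrate from 0 to 4:
  ∫_0^4 −u''(x) v(x) dx = ∫_0^4 f(x) v(x) dx.
Integrate the LHS by parts once:
  ∫_0^4 −u'' v dx = −[u'(x) v(x)]_0^4 + ∫_0^4 u'(x) v'(x) dx.
Thus ∫_0^4 u'(x) v'(x) dx = ∫_0^4 f(x) v(x) dx + [u'(x) v(x)]_0^4.
Choose V so that boundary terms are either known or forced to vanish.
u is Dirichlet: u(0) = u(4) = 0. Let V = H^1_0(0, 4); then v(0) = v(4) = 0, and [u' v]_0^4 = 0.
Weak formulation: find u (satisfying any essential BC) such that ∫_0^4 u'(x) v'(x) dx = ∫_0^4 f v dx for all v ∈ V.
Substituting f(x) = -3*x^2 - 2*x + 2, the right-hand side is ∫_0^4 (-3*x^2 - 2*x + 2) v dx.


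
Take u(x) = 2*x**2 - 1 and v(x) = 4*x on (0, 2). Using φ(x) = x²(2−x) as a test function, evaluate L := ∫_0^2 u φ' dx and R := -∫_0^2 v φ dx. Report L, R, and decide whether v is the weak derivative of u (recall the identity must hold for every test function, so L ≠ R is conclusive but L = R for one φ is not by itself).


LHS = -32/5, RHS = -32/5. Yes, v = u' weakly.

u(x) = 2*x**2 - 1, classical derivative u'(x) = 4*x.
φ(x) = x²(2−x), so φ'(x) = x*(4 - 3*x).
Note φ(0) = φ(2) = 0, so the boundary term u·φ vanishes.
LHS = ∫_0^2 u(x) φ'(x) dx = ∫_0^2 (-6*x^4 + 8*x^3 + 3*x^2 - 4*x) dx. Term by term:
  ∫_0^2 -6*x^4 dx = -192/5;  ∫_0^2 8*x^3 dx = 32;  ∫_0^2 3*x^2 dx = 8;
  ∫_0^2 -4*x dx = -8.
Sum: -192/5 + 32 + 8 − 8 = -32/5.
So LHS = -32/5.
∫_0^2 v(x) φ(x) dx = ∫_0^2 (-4*x^4 + 8*x^3) dx. Term by term:
  ∫_0^2 -4*x^4 dx = -128/5;  ∫_0^2 8*x^3 dx = 32.
Sum: -128/5 + 32 = 32/5.
So RHS = -∫_0^2 v(x) φ(x) dx = -32/5.
LHS = RHS, so the identity holds for this test φ.
Moreover u is smooth here and v(x) = u'(x) = 4*x pointwise, so the identity holds for every test function. Hence v is the weak derivative of u.


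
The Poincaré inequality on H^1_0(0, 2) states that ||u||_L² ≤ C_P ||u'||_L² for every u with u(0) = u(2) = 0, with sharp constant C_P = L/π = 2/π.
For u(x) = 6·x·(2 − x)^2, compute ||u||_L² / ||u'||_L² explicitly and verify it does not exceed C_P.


||u||_L² / ||u'||_L² = sqrt(14)/7 < C_P = 2/π.

u(x) = 6·x·(2 − x)^2, so u'(x) = 6*(x - 2)*(3*x - 2).
u(x) = 6·x·(2 − x)^2 vanishes at x = 0 and x = 2, so u ∈ H^1_0(0, 2). Differentiate via the product rule and integrate the resulting polynomials term by term.
  ∫_0^2 u² dx = ∫_0^2 (36*x^6 - 288*x^5 + 864*x^4 - 1152*x^3 + 576*x^2) dx. Term by term:
    ∫_0^2 36*x^6 dx = 4608/7;  ∫_0^2 -288*x^5 dx = -3072;  ∫_0^2 864*x^4 dx = 27648/5;
    ∫_0^2 -1152*x^3 dx = -4608;  ∫_0^2 576*x^2 dx = 1536.
  Sum: 4608/7 − 3072 + 27648/5 − 4608 + 1536 = 1536/35.
  ∫_0^2 (u')² dx = ∫_0^2 (324*x^4 - 1728*x^3 + 3168*x^2 - 2304*x + 576) dx. Term by term:
    ∫_0^2 324*x^4 dx = 10368/5;  ∫_0^2 -1728*x^3 dx = -6912;  ∫_0^2 3168*x^2 dx = 8448;
    ∫_0^2 -2304*x dx = -4608;  ∫_0^2 576 dx = 1152.
  Sum: 10368/5 − 6912 + 8448 − 4608 + 1152 = 768/5.
∫_0^2 u² dx = 1536/35, so ||u||_L² = 16*sqrt(210)/35.
∫_0^2 (u')² dx = 768/5, so ||u'||_L² = 16*sqrt(15)/5.
Ratio ||u||_L² / ||u'||_L² = sqrt(14)/7.
Sharp Poincaré constant on H^1_0(0, 2) is C_P = L/π = 2/π, achieved by sin(π/2·x).
A polynomial bump cannot attain the sharp Poincaré constant (only the first sine eigenfunction does), so the ratio is strictly less than C_P, consistent with ||u||_L² ≤ C_P ||u'||_L².


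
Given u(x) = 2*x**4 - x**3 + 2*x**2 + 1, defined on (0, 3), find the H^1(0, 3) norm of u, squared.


||u||_{H^1}^2 = 894246/35

The H^1 norm (squared) on an interval (0, L) is
  ||u||_{H^1}^2 = ∫_0^L u(x)^2 dx + ∫_0^L u'(x)^2 dx.
Compute u'(x) = 8*x**3 - 3*x**2 + 4*x.
Then u(x)^2 = 4*x**8 - 4*x**7 + 9*x**6 - 4*x**5 + 8*x**4 - 2*x**3 + 4*x**2 + 1 and u'(x)^2 = 64*x**6 - 48*x**5 + 73*x**4 - 24*x**3 + 16*x**2.
Integrate each monomial from 0 to 3 using ∫_0^3 c·x^n dx = c·3^(n+1)/(n+1):
  ∫_0^3 u(x)^2 dx = ∫_0^3 (4*x^8 - 4*x^7 + 9*x^6 - 4*x^5 + 8*x^4 - 2*x^3 + 4*x^2 + 1) dx. Term by term:
    ∫_0^3 4*x^8 dx = 8748;  ∫_0^3 -4*x^7 dx = -6561/2;  ∫_0^3 9*x^6 dx = 19683/7;
    ∫_0^3 -4*x^5 dx = -486;  ∫_0^3 8*x^4 dx = 1944/5;  ∫_0^3 -2*x^3 dx = -81/2;
    ∫_0^3 4*x^2 dx = 36;  ∫_0^3 1 dx = 3.
  Sum: 8748 − 6561/2 + 19683/7 − 486 + 1944/5 − 81/2 + 36 + 3 = 286323/35.
  ∫_0^3 u'(x)^2 dx = ∫_0^3 (64*x^6 - 48*x^5 + 73*x^4 - 24*x^3 + 16*x^2) dx. Term by term:
    ∫_0^3 64*x^6 dx = 139968/7;  ∫_0^3 -48*x^5 dx = -5832;  ∫_0^3 73*x^4 dx = 17739/5;
    ∫_0^3 -24*x^3 dx = -486;  ∫_0^3 16*x^2 dx = 144.
  Sum: 139968/7 − 5832 + 17739/5 − 486 + 144 = 607923/35.
Adding: ||u||_{H^1}^2 = 286323/35 + 607923/35 = 894246/35.


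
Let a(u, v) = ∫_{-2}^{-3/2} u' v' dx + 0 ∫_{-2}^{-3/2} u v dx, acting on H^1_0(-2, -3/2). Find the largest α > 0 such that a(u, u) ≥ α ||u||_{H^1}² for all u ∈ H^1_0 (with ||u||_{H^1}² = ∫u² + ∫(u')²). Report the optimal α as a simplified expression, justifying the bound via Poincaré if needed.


α = 4*π^2/(1 + 4*π^2)

Coercivity of a(·,·) on H^1_0(-2, -3/2) means a(u, u) ≥ α ||u||_{H^1}² for every u ∈ H^1_0.
The interval has length L = 1/2, and Poincaré/coercivity depend only on L. Here a(u, u) = ∫(u')² + (0)·∫u².
Here c = 0, so a(u,u) = ∫(u')² alone. The condition a(u,u) ≥ α||u||_{H^1}² reads (1−α)∫(u')² ≥ (α−c)∫u². Any admissible α is ≤ 1 (rapidly oscillating u have ∫u²/∫(u')² → 0), and α = 1 would force 0 ≥ (1−c)∫u², impossible since c < 1; so 1−α > 0. By the sharp Poincaré inequality on H^1_0 of an interval of length L, ∫(u')² ≥ (π/L)²∫u² with equality for the first sine mode sin(π(x−x₀)/L) (x₀ the left endpoint), so the inequality holds for all u iff (1−α)(π/L)² ≥ α − c, i.e. α ≤ ((π/L)² + c)/((π/L)² + 1) = (1 + c(L/π)²)/(1 + (L/π)²). (Direct route, valid since c ≤ 0: Poincaré gives c∫u² ≥ c(L/π)²∫(u')², so a(u,u) ≥ (1 + c(L/π)²)∫(u')², while ||u||_{H^1}² ≤ (1 + (L/π)²)∫(u')²; dividing yields the same α.) With (π/L)² = 4*π^2 and c = 0, the largest admissible constant is α = ((π/L)² + c)/((π/L)² + 1).
Simplifying, α = 4*π^2/(1 + 4*π^2).


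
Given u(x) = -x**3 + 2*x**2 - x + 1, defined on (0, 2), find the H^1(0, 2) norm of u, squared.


||u||_{H^1}^2 = 160/21

The H^1 norm (squared) on an interval (0, L) is
  ||u||_{H^1}^2 = ∫_0^L u(x)^2 dx + ∫_0^L u'(x)^2 dx.
Compute u'(x) = -3*x**2 + 4*x - 1.
Then u(x)^2 = x**6 - 4*x**5 + 6*x**4 - 6*x**3 + 5*x**2 - 2*x + 1 and u'(x)^2 = 9*x**4 - 24*x**3 + 22*x**2 - 8*x + 1.
Integrate each monomial from 0 to 2 using ∫_0^2 c·x^n dx = c·2^(n+1)/(n+1):
  ∫_0^2 u(x)^2 dx = ∫_0^2 (x^6 - 4*x^5 + 6*x^4 - 6*x^3 + 5*x^2 - 2*x + 1) dx. Term by term:
    ∫_0^2 x^6 dx = 128/7;  ∫_0^2 -4*x^5 dx = -128/3;  ∫_0^2 6*x^4 dx = 192/5;
    ∫_0^2 -6*x^3 dx = -24;  ∫_0^2 5*x^2 dx = 40/3;  ∫_0^2 -2*x dx = -4;
    ∫_0^2 1 dx = 2.
  Sum: 128/7 − 128/3 + 192/5 − 24 + 40/3 − 4 + 2 = 142/105.
  ∫_0^2 u'(x)^2 dx = ∫_0^2 (9*x^4 - 24*x^3 + 22*x^2 - 8*x + 1) dx. Term by term:
    ∫_0^2 9*x^4 dx = 288/5;  ∫_0^2 -24*x^3 dx = -96;  ∫_0^2 22*x^2 dx = 176/3;
    ∫_0^2 -8*x dx = -16;  ∫_0^2 1 dx = 2.
  Sum: 288/5 − 96 + 176/3 − 16 + 2 = 94/15.
Adding: ||u||_{H^1}^2 = 142/105 + 94/15 = 160/21.


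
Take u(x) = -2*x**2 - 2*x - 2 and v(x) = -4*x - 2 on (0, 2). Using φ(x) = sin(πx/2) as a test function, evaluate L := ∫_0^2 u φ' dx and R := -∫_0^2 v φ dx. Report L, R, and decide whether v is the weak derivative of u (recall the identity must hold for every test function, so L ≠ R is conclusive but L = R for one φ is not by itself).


LHS = 24/π, RHS = 24/π. Yes, v = u' weakly.

u(x) = -2*x**2 - 2*x - 2, classical derivative u'(x) = -4*x - 2.
φ(x) = sin(πx/2), so φ'(x) = π*cos(π*x/2)/2.
Note φ(0) = φ(2) = 0, so the boundary term u·φ vanishes.
LHS = ∫_0^2 u(x) φ'(x) dx = ∫_0^2 (-π*x^2*cos(π*x/2) - π*x*cos(π*x/2) - π*cos(π*x/2)) dx. Term by term:
  ∫_0^2 -π*cos(π*x/2) dx = 0;  ∫_0^2 -π*x*cos(π*x/2) dx = 8/π;  ∫_0^2 -π*x^2*cos(π*x/2) dx = 16/π.
Sum: 0 + 8/π + 16/π = 24/π.
So LHS = 24/π.
∫_0^2 v(x) φ(x) dx = ∫_0^2 (-4*x*sin(π*x/2) - 2*sin(π*x/2)) dx. Term by term:
  ∫_0^2 -2*sin(π*x/2) dx = -8/π;  ∫_0^2 -4*x*sin(π*x/2) dx = -16/π.
Sum: -8/π − 16/π = -24/π.
So RHS = -∫_0^2 v(x) φ(x) dx = 24/π.
LHS = RHS, so the identity holds for this test φ.
Moreover u is smooth here and v(x) = u'(x) = -4*x - 2 pointwise, so the identity holds for every test function. Hence v is the weak derivative of u.


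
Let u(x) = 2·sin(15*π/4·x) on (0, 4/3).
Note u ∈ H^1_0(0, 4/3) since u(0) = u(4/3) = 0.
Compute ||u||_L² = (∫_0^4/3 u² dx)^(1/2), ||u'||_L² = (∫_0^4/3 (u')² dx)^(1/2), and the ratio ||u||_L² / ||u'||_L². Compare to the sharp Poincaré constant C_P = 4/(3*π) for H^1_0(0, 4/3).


||u||_L² / ||u'||_L² = 4/(15*π) < C_P = 4/(3*π).

u(x) = 2·sin(15*π/4·x), so u'(x) = 15*π*cos(15*π*x/4)/2.
Writing u(x) = A·sin(kπx/L) with A = 2 and k = 5, use ∫_0^L sin²(kπx/L) dx = L/2 and ∫_0^L cos²(kπx/L) dx = L/2.
u² = 4·sin²(15*π/4·x) and (u')² = 225*π^2/4·cos²(15*π/4·x), and each of sin², cos² integrates to L/2 = 2/3 over (0, 4/3).
∫_0^4/3 u² dx = 8/3, so ||u||_L² = 2*sqrt(6)/3.
∫_0^4/3 (u')² dx = 75*π^2/2, so ||u'||_L² = 5*sqrt(6)*π/2.
Ratio ||u||_L² / ||u'||_L² = 4/(15*π).
Sharp Poincaré constant on H^1_0(0, 4/3) is C_P = L/π = 4/(3*π), achieved by sin(3*π/4·x).
This is the k = 5 harmonic; the ratio L/(kπ) is strictly less than C_P = L/π, consistent with the sharp inequality ||u||_L² ≤ C_P ||u'||_L².


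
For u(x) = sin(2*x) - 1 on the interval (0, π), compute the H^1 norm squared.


||u||_{H^1(0,π)}^2 = 7*π/2

u'(x) = 2*cos(2*x).
Expand u² and (u')² and integrate term by term on (0, π), using: for integers n ≥ 1, ∫_0^π sin²(nx) dx = ∫_0^π cos²(nx) dx = π/2; for n ≠ n', ∫_0^π sin(nx)sin(n'x) dx = ∫_0^π cos(nx)cos(n'x) dx = 0; and by product-to-sum, ∫_0^π sin(nx)cos(n'x) dx = ½∫_0^π [sin((n+n')x) + sin((n−n')x)] dx, which is 0 when n+n' is even and 2n/(n²−n'²) when n+n' is odd (it need not vanish on (0, π)). For the constant mode: ∫_0^π 1 dx = π, ∫_0^π cos(nx) dx = 0, ∫_0^π sin(nx) dx = (1−(−1)^n)/n.
  u² squared terms: (-1)²·∫1 dx = 1·π = π;  (1)²·∫sin(2x)² dx = 1·π/2 = π/2.
  u² cross terms: 2·(-1)·(1)·∫1·sin(2x) dx = -2·(0) = 0.
  So ∫_0^π u² dx = π + π/2 + 0 = 3*π/2.
  (u')² squared terms: (2)²·∫cos(2x)² dx = 4·π/2 = 2*π.
  So ∫_0^π (u')² dx = 2*π.
||u||_{H^1}^2 = (3*π/2) + (2*π) = 7*π/2.


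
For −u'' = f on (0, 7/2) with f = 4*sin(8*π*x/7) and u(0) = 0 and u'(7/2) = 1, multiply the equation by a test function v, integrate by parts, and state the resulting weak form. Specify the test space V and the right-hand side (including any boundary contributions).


V = {v ∈ H^1(0, 7/2) : v(0) = 0} (test functions vanish at x = 0 where u is specified); weak form: ∫_0^7/2 u'v' dx = ∫_0^7/2 (4*sin(8*π*x/7)) v dx + v(7/2) for all v ∈ V.

Multiply both sides by a test function v and integrate from 0 to 7/2:
  ∫_0^7/2 −u''(x) v(x) dx = ∫_0^7/2 f(x) v(x) dx.
Integrate the LHS by parts once:
  ∫_0^7/2 −u'' v dx = −[u'(x) v(x)]_0^7/2 + ∫_0^7/2 u'(x) v'(x) dx.
Thus ∫_0^7/2 u'(x) v'(x) dx = ∫_0^7/2 f(x) v(x) dx + [u'(x) v(x)]_0^7/2.
Choose V so that boundary terms are either known or forced to vanish.
Mixed BC: u(0) = 0 (Dirichlet) and u'(7/2) = 1 (Neumann). Define V = {v ∈ H^1(0, 7/2) : v(0) = 0}. Then [u' v]_0^7/2 = u'(7/2)·v(7/2) − u'(0)·0 = v(7/2).
Weak formulation: find u (satisfying any essential BC) such that ∫_0^7/2 u'(x) v'(x) dx = ∫_0^7/2 f v dx + v(7/2) for all v ∈ V (Dirichlet at 0 absorbed into V; Neumann datum at x = 7/2 contributes the boundary term).
Substituting f(x) = 4*sin(8*π*x/7), the right-hand side is ∫_0^7/2 (4*sin(8*π*x/7)) v dx + v(7/2).


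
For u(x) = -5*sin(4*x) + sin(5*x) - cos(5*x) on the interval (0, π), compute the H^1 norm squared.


||u||_{H^1(0,π)}^2 = -2080/9 + 477*π/2

u'(x) = 5*sin(5*x) - 20*cos(4*x) + 5*cos(5*x).
Expand u² and (u')² and integrate term by term on (0, π), using: for integers n ≥ 1, ∫_0^π sin²(nx) dx = ∫_0^π cos²(nx) dx = π/2; for n ≠ n', ∫_0^π sin(nx)sin(n'x) dx = ∫_0^π cos(nx)cos(n'x) dx = 0; and by product-to-sum, ∫_0^π sin(nx)cos(n'x) dx = ½∫_0^π [sin((n+n')x) + sin((n−n')x)] dx, which is 0 when n+n' is even and 2n/(n²−n'²) when n+n' is odd (it need not vanish on (0, π)).
  u² squared terms: (-1)²·∫cos(5x)² dx = 1·π/2 = π/2;  (-5)²·∫sin(4x)² dx = 25·π/2 = 25*π/2;  (1)²·∫sin(5x)² dx = 1·π/2 = π/2.
  u² cross terms: 2·(-1)·(-5)·∫cos(5x)·sin(4x) dx = 10·(-8/9) = -80/9;  2·(-1)·(1)·∫cos(5x)·sin(5x) dx = -2·(0) = 0;  2·(-5)·(1)·∫sin(4x)·sin(5x) dx = -10·(0) = 0.
  So ∫_0^π u² dx = π/2 + 25*π/2 + π/2 − 80/9 + 0 + 0 = -80/9 + 27*π/2.
  (u')² squared terms: (-20)²·∫cos(4x)² dx = 400·π/2 = 200*π;  (5)²·∫cos(5x)² dx = 25·π/2 = 25*π/2;  (5)²·∫sin(5x)² dx = 25·π/2 = 25*π/2.
  (u')² cross terms: 2·(-20)·(5)·∫cos(4x)·cos(5x) dx = -200·(0) = 0;  2·(-20)·(5)·∫cos(4x)·sin(5x) dx = -200·(10/9) = -2000/9;  2·(5)·(5)·∫cos(5x)·sin(5x) dx = 50·(0) = 0.
  So ∫_0^π (u')² dx = 200*π + 25*π/2 + 25*π/2 + 0 − 2000/9 + 0 = -2000/9 + 225*π.
||u||_{H^1}^2 = (-80/9 + 27*π/2) + (-2000/9 + 225*π) = -2080/9 + 477*π/2.


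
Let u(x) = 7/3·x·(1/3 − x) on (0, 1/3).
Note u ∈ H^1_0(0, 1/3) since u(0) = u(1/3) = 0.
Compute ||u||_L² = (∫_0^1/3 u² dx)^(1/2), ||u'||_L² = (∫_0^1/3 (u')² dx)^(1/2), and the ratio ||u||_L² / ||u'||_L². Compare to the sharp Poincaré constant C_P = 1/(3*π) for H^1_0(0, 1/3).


||u||_L² / ||u'||_L² = sqrt(10)/30 < C_P = 1/(3*π).

u(x) = 7/3·x·(1/3 − x), so u'(x) = 7/9 - 14*x/3.
u(x) = 7/3·x·(1/3 − x) vanishes at x = 0 and x = 1/3, so u ∈ H^1_0(0, 1/3). Differentiate via the product rule and integrate the resulting polynomials term by term.
  ∫_0^1/3 u² dx = ∫_0^1/3 (49*x^4/9 - 98*x^3/27 + 49*x^2/81) dx. Term by term:
    ∫_0^1/3 49*x^4/9 dx = 49/10935;  ∫_0^1/3 -98*x^3/27 dx = -49/4374;  ∫_0^1/3 49*x^2/81 dx = 49/6561.
  Sum: 49/10935 − 49/4374 + 49/6561 = 49/65610.
  ∫_0^1/3 (u')² dx = ∫_0^1/3 (196*x^2/9 - 196*x/27 + 49/81) dx. Term by term:
    ∫_0^1/3 196*x^2/9 dx = 196/729;  ∫_0^1/3 -196*x/27 dx = -98/243;  ∫_0^1/3 49/81 dx = 49/243.
  Sum: 196/729 − 98/243 + 49/243 = 49/729.
∫_0^1/3 u² dx = 49/65610, so ||u||_L² = 7*sqrt(10)/810.
∫_0^1/3 (u')² dx = 49/729, so ||u'||_L² = 7/27.
Ratio ||u||_L² / ||u'||_L² = sqrt(10)/30.
Sharp Poincaré constant on H^1_0(0, 1/3) is C_P = L/π = 1/(3*π), achieved by sin(3*π·x).
A polynomial bump cannot attain the sharp Poincaré constant (only the first sine eigenfunction does), so the ratio is strictly less than C_P, consistent with ||u||_L² ≤ C_P ||u'||_L².


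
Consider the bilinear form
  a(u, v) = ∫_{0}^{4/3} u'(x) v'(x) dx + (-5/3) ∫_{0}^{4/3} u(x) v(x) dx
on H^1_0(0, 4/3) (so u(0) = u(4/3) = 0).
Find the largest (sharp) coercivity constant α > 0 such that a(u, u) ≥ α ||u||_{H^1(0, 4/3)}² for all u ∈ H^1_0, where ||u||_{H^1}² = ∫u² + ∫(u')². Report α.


α = (-80 + 27*π^2)/(3*(16 + 9*π^2))

Coercivity of a(·,·) on H^1_0(0, 4/3) means a(u, u) ≥ α ||u||_{H^1}² for every u ∈ H^1_0.
The interval has length L = 4/3, and Poincaré/coercivity depend only on L. Here a(u, u) = ∫(u')² + (-5/3)·∫u².
Here c = -5/3 < 0 with |c| < (π/L)² = 9*π^2/16, so coercivity still holds. The condition a(u,u) ≥ α||u||_{H^1}² reads (1−α)∫(u')² ≥ (α−c)∫u². Any admissible α is ≤ 1 (rapidly oscillating u have ∫u²/∫(u')² → 0), and α = 1 would force 0 ≥ (1−c)∫u², impossible since c < 1; so 1−α > 0. By the sharp Poincaré inequality on H^1_0 of an interval of length L, ∫(u')² ≥ (π/L)²∫u² with equality for the first sine mode sin(π(x−x₀)/L) (x₀ the left endpoint), so the inequality holds for all u iff (1−α)(π/L)² ≥ α − c, i.e. α ≤ ((π/L)² + c)/((π/L)² + 1) = (1 + c(L/π)²)/(1 + (L/π)²). (Direct route, valid since c ≤ 0: Poincaré gives c∫u² ≥ c(L/π)²∫(u')², so a(u,u) ≥ (1 + c(L/π)²)∫(u')², while ||u||_{H^1}² ≤ (1 + (L/π)²)∫(u')²; dividing yields the same α.) With (π/L)² = 9*π^2/16 and c = -5/3, the largest admissible constant is α = ((π/L)² + c)/((π/L)² + 1).
Simplifying, α = (-80 + 27*π^2)/(3*(16 + 9*π^2)).


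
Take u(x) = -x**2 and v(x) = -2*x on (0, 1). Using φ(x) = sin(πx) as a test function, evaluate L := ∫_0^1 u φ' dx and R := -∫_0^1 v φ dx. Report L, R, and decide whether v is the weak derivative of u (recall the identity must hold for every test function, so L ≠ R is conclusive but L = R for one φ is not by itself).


LHS = 2/π, RHS = 2/π. Yes, v = u' weakly.

u(x) = -x**2, classical derivative u'(x) = -2*x.
φ(x) = sin(πx), so φ'(x) = π*cos(π*x).
Note φ(0) = φ(1) = 0, so the boundary term u·φ vanishes.
LHS = ∫_0^1 u(x) φ'(x) dx = ∫_0^1 (-π*x^2*cos(π*x)) dx. Term by term:
  ∫_0^1 -π*x^2*cos(π*x) dx = 2/π.
So LHS = 2/π.
∫_0^1 v(x) φ(x) dx = ∫_0^1 (-2*x*sin(π*x)) dx. Term by term:
  ∫_0^1 -2*x*sin(π*x) dx = -2/π.
So RHS = -∫_0^1 v(x) φ(x) dx = 2/π.
LHS = RHS, so the identity holds for this test φ.
Moreover u is smooth here and v(x) = u'(x) = -2*x pointwise, so the identity holds for every test function. Hence v is the weak derivative of u.


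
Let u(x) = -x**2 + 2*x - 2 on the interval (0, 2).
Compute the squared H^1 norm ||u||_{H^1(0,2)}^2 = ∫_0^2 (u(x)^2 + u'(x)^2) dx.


||u||_{H^1}^2 = 32/5

The H^1 norm (squared) on an interval (0, L) is
  ||u||_{H^1}^2 = ∫_0^L u(x)^2 dx + ∫_0^L u'(x)^2 dx.
Compute u'(x) = 2 - 2*x.
Then u(x)^2 = x**4 - 4*x**3 + 8*x**2 - 8*x + 4 and u'(x)^2 = 4*x**2 - 8*x + 4.
Integrate each monomial from 0 to 2 using ∫_0^2 c·x^n dx = c·2^(n+1)/(n+1):
  ∫_0^2 u(x)^2 dx = ∫_0^2 (x^4 - 4*x^3 + 8*x^2 - 8*x + 4) dx. Term by term:
    ∫_0^2 x^4 dx = 32/5;  ∫_0^2 -4*x^3 dx = -16;  ∫_0^2 8*x^2 dx = 64/3;
    ∫_0^2 -8*x dx = -16;  ∫_0^2 4 dx = 8.
  Sum: 32/5 − 16 + 64/3 − 16 + 8 = 56/15.
  ∫_0^2 u'(x)^2 dx = ∫_0^2 (4*x^2 - 8*x + 4) dx. Term by term:
    ∫_0^2 4*x^2 dx = 32/3;  ∫_0^2 -8*x dx = -16;  ∫_0^2 4 dx = 8.
  Sum: 32/3 − 16 + 8 = 8/3.
Adding: ||u||_{H^1}^2 = 56/15 + 8/3 = 32/5.


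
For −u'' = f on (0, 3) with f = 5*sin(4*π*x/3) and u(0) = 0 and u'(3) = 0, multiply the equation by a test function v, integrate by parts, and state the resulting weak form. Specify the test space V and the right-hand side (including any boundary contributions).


V = {v ∈ H^1(0, 3) : v(0) = 0} (test functions vanish at x = 0 where u is specified); weak form: ∫_0^3 u'v' dx = ∫_0^3 (5*sin(4*π*x/3)) v dx for all v ∈ V.

Multiply both sides by a test function v and integrate from 0 to 3:
  ∫_0^3 −u''(x) v(x) dx = ∫_0^3 f(x) v(x) dx.
Integrate the LHS by parts once:
  ∫_0^3 −u'' v dx = −[u'(x) v(x)]_0^3 + ∫_0^3 u'(x) v'(x) dx.
Thus ∫_0^3 u'(x) v'(x) dx = ∫_0^3 f(x) v(x) dx + [u'(x) v(x)]_0^3.
Choose V so that boundary terms are either known or forced to vanish.
Mixed BC: u(0) = 0 (Dirichlet) and u'(3) = 0 (Neumann). Define V = {v ∈ H^1(0, 3) : v(0) = 0}. Then [u' v]_0^3 = u'(3)·v(3) − u'(0)·0 = 0.
Weak formulation: find u (satisfying any essential BC) such that ∫_0^3 u'(x) v'(x) dx = ∫_0^3 f v dx for all v ∈ V (Dirichlet at 0 absorbed into V; the Neumann datum at x = 3 is zero, so no boundary term remains).
Substituting f(x) = 5*sin(4*π*x/3), the right-hand side is ∫_0^3 (5*sin(4*π*x/3)) v dx.


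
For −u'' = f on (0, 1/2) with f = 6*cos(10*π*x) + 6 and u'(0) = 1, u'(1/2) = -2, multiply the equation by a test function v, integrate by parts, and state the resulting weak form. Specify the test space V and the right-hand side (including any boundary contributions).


V = H^1(0, 1/2) (v unrestricted at boundary; u is determined up to an additive constant); weak form: ∫_0^1/2 u'v' dx = ∫_0^1/2 (6*cos(10*π*x) + 6) v dx − 2·v(1/2) − v(0) for all v ∈ V.

Multiply both sides by a test function v and integrate from 0 to 1/2:
  ∫_0^1/2 −u''(x) v(x) dx = ∫_0^1/2 f(x) v(x) dx.
Integrate the LHS by parts once:
  ∫_0^1/2 −u'' v dx = −[u'(x) v(x)]_0^1/2 + ∫_0^1/2 u'(x) v'(x) dx.
Thus ∫_0^1/2 u'(x) v'(x) dx = ∫_0^1/2 f(x) v(x) dx + [u'(x) v(x)]_0^1/2.
Choose V so that boundary terms are either known or forced to vanish.
u has inhomogeneous Neumann u'(0) = 1, u'(1/2) = -2. [u' v]_0^1/2 = (-2)·v(1/2) − (1)·v(0) = − 2·v(1/2) − v(0). Take V = H^1(0, 1/2); boundary term becomes part of RHS.
Weak formulation: find u (satisfying any essential BC) such that ∫_0^1/2 u'(x) v'(x) dx = ∫_0^1/2 f v dx − 2·v(1/2) − v(0) for all v ∈ V (Neumann data are natural BCs: they enter the RHS as boundary terms).
Substituting f(x) = 6*cos(10*π*x) + 6, the right-hand side is ∫_0^1/2 (6*cos(10*π*x) + 6) v dx − 2·v(1/2) − v(0).
Compatibility check (pure Neumann): taking v ≡ 1 ∈ V gives 0 = ∫_0^1/2 f dx + (-2) − (1), i.e. ∫_0^1/2 f dx must equal u'(0) − u'(1/2) = 3. Indeed ∫_0^1/2 (6*cos(10*π*x) + 6) dx = 3, so the data are compatible. The solution is then unique only up to an additive constant (fix it e.g. by requiring ∫_0^1/2 u dx = 0).


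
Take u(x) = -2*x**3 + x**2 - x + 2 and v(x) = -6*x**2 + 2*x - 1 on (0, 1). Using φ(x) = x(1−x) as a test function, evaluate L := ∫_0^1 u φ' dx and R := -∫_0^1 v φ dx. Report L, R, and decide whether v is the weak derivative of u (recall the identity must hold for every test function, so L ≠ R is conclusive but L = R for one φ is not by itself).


LHS = 3/10, RHS = 3/10. Yes, v = u' weakly.

u(x) = -2*x**3 + x**2 - x + 2, classical derivative u'(x) = -6*x**2 + 2*x - 1.
φ(x) = x(1−x), so φ'(x) = 1 - 2*x.
Note φ(0) = φ(1) = 0, so the boundary term u·φ vanishes.
LHS = ∫_0^1 u(x) φ'(x) dx = ∫_0^1 (4*x^4 - 4*x^3 + 3*x^2 - 5*x + 2) dx. Term by term:
  ∫_0^1 4*x^4 dx = 4/5;  ∫_0^1 -4*x^3 dx = -1;  ∫_0^1 3*x^2 dx = 1;
  ∫_0^1 -5*x dx = -5/2;  ∫_0^1 2 dx = 2.
Sum: 4/5 − 1 + 1 − 5/2 + 2 = 3/10.
So LHS = 3/10.
∫_0^1 v(x) φ(x) dx = ∫_0^1 (6*x^4 - 8*x^3 + 3*x^2 - x) dx. Term by term:
  ∫_0^1 6*x^4 dx = 6/5;  ∫_0^1 -8*x^3 dx = -2;  ∫_0^1 3*x^2 dx = 1;
  ∫_0^1 -x dx = -1/2.
Sum: 6/5 − 2 + 1 − 1/2 = -3/10.
So RHS = -∫_0^1 v(x) φ(x) dx = 3/10.
LHS = RHS, so the identity holds for this test φ.
Moreover u is smooth here and v(x) = u'(x) = -6*x**2 + 2*x - 1 pointwise, so the identity holds for every test function. Hence v is the weak derivative of u.


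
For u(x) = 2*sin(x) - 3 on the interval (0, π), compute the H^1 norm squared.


||u||_{H^1(0,π)}^2 = -24 + 13*π

u'(x) = 2*cos(x).
Expand u² and (u')² and integrate term by term on (0, π), using: for integers n ≥ 1, ∫_0^π sin²(nx) dx = ∫_0^π cos²(nx) dx = π/2; for n ≠ n', ∫_0^π sin(nx)sin(n'x) dx = ∫_0^π cos(nx)cos(n'x) dx = 0; and by product-to-sum, ∫_0^π sin(nx)cos(n'x) dx = ½∫_0^π [sin((n+n')x) + sin((n−n')x)] dx, which is 0 when n+n' is even and 2n/(n²−n'²) when n+n' is odd (it need not vanish on (0, π)). For the constant mode: ∫_0^π 1 dx = π, ∫_0^π cos(nx) dx = 0, ∫_0^π sin(nx) dx = (1−(−1)^n)/n.
  u² squared terms: (-3)²·∫1 dx = 9·π = 9*π;  (2)²·∫sin(x)² dx = 4·π/2 = 2*π.
  u² cross terms: 2·(-3)·(2)·∫1·sin(x) dx = -12·(2) = -24.
  So ∫_0^π u² dx = 9*π + 2*π − 24 = -24 + 11*π.
  (u')² squared terms: (2)²·∫cos(x)² dx = 4·π/2 = 2*π.
  So ∫_0^π (u')² dx = 2*π.
||u||_{H^1}^2 = (-24 + 11*π) + (2*π) = -24 + 13*π.


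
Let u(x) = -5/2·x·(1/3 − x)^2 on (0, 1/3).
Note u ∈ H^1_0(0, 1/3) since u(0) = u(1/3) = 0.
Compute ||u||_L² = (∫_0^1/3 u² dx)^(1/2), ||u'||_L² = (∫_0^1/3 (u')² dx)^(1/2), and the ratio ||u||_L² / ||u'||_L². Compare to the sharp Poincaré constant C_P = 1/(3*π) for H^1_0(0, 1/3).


||u||_L² / ||u'||_L² = sqrt(14)/42 < C_P = 1/(3*π).

u(x) = -5/2·x·(1/3 − x)^2, so u'(x) = -15*x^2/2 + 10*x/3 - 5/18.
u(x) = -5/2·x·(1/3 − x)^2 vanishes at x = 0 and x = 1/3, so u ∈ H^1_0(0, 1/3). Differentiate via the product rule and integrate the resulting polynomials term by term.
  ∫_0^1/3 u² dx = ∫_0^1/3 (25*x^6/4 - 25*x^5/3 + 25*x^4/6 - 25*x^3/27 + 25*x^2/324) dx. Term by term:
    ∫_0^1/3 25*x^6/4 dx = 25/61236;  ∫_0^1/3 -25*x^5/3 dx = -25/13122;  ∫_0^1/3 25*x^4/6 dx = 5/1458;
    ∫_0^1/3 -25*x^3/27 dx = -25/8748;  ∫_0^1/3 25*x^2/324 dx = 25/26244.
  Sum: 25/61236 − 25/13122 + 5/1458 − 25/8748 + 25/26244 = 5/183708.
  ∫_0^1/3 (u')² dx = ∫_0^1/3 (225*x^4/4 - 50*x^3 + 275*x^2/18 - 50*x/27 + 25/324) dx. Term by term:
    ∫_0^1/3 225*x^4/4 dx = 5/108;  ∫_0^1/3 -50*x^3 dx = -25/162;  ∫_0^1/3 275*x^2/18 dx = 275/1458;
    ∫_0^1/3 -50*x/27 dx = -25/243;  ∫_0^1/3 25/324 dx = 25/972.
  Sum: 5/108 − 25/162 + 275/1458 − 25/243 + 25/972 = 5/1458.
∫_0^1/3 u² dx = 5/183708, so ||u||_L² = sqrt(35)/1134.
∫_0^1/3 (u')² dx = 5/1458, so ||u'||_L² = sqrt(10)/54.
Ratio ||u||_L² / ||u'||_L² = sqrt(14)/42.
Sharp Poincaré constant on H^1_0(0, 1/3) is C_P = L/π = 1/(3*π), achieved by sin(3*π·x).
A polynomial bump cannot attain the sharp Poincaré constant (only the first sine eigenfunction does), so the ratio is strictly less than C_P, consistent with ||u||_L² ≤ C_P ||u'||_L².


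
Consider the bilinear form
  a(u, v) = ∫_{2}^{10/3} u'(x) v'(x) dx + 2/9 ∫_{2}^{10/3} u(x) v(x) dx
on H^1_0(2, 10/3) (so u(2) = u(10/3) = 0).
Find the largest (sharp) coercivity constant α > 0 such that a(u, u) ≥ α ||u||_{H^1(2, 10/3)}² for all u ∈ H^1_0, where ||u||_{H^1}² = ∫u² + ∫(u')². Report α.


α = (32 + 81*π^2)/(9*(16 + 9*π^2))

Coercivity of a(·,·) on H^1_0(2, 10/3) means a(u, u) ≥ α ||u||_{H^1}² for every u ∈ H^1_0.
The interval has length L = 4/3, and Poincaré/coercivity depend only on L. Here a(u, u) = ∫(u')² + (2/9)·∫u².
Here 0 < c = 2/9 < 1. The condition a(u,u) ≥ α||u||_{H^1}² reads (1−α)∫(u')² ≥ (α−c)∫u². Any admissible α is ≤ 1 (rapidly oscillating u have ∫u²/∫(u')² → 0), and α = 1 would force 0 ≥ (1−c)∫u², impossible since c < 1; so 1−α > 0. By the sharp Poincaré inequality on H^1_0 of an interval of length L, ∫(u')² ≥ (π/L)²∫u² with equality for the first sine mode sin(π(x−x₀)/L) (x₀ the left endpoint), so the inequality holds for all u iff (1−α)(π/L)² ≥ α − c, i.e. α ≤ ((π/L)² + c)/((π/L)² + 1) = (1 + c(L/π)²)/(1 + (L/π)²). With (π/L)² = 9*π^2/16 and c = 2/9, the largest admissible constant is α = ((π/L)² + c)/((π/L)² + 1).
Simplifying, α = (32 + 81*π^2)/(9*(16 + 9*π^2)).


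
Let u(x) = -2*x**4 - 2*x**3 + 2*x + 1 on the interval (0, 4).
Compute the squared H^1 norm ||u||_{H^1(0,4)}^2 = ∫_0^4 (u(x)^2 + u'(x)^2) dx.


||u||_{H^1}^2 = 127107068/315

The H^1 norm (squared) on an interval (0, L) is
  ||u||_{H^1}^2 = ∫_0^L u(x)^2 dx + ∫_0^L u'(x)^2 dx.
Compute u'(x) = -8*x**3 - 6*x**2 + 2.
Then u(x)^2 = 4*x**8 + 8*x**7 + 4*x**6 - 8*x**5 - 12*x**4 - 4*x**3 + 4*x**2 + 4*x + 1 and u'(x)^2 = 64*x**6 + 96*x**5 + 36*x**4 - 32*x**3 - 24*x**2 + 4.
Integrate each monomial from 0 to 4 using ∫_0^4 c·x^n dx = c·4^(n+1)/(n+1):
  ∫_0^4 u(x)^2 dx = ∫_0^4 (4*x^8 + 8*x^7 + 4*x^6 - 8*x^5 - 12*x^4 - 4*x^3 + 4*x^2 + 4*x + 1) dx. Term by term:
    ∫_0^4 4*x^8 dx = 1048576/9;  ∫_0^4 8*x^7 dx = 65536;  ∫_0^4 4*x^6 dx = 65536/7;
    ∫_0^4 -8*x^5 dx = -16384/3;  ∫_0^4 -12*x^4 dx = -12288/5;  ∫_0^4 -4*x^3 dx = -256;
    ∫_0^4 4*x^2 dx = 256/3;  ∫_0^4 4*x dx = 32;  ∫_0^4 1 dx = 4.
  Sum: 1048576/9 + 65536 + 65536/7 − 16384/3 − 12288/5 − 256 + 256/3 + 32 + 4 = 57756236/315.
  ∫_0^4 u'(x)^2 dx = ∫_0^4 (64*x^6 + 96*x^5 + 36*x^4 - 32*x^3 - 24*x^2 + 4) dx. Term by term:
    ∫_0^4 64*x^6 dx = 1048576/7;  ∫_0^4 96*x^5 dx = 65536;  ∫_0^4 36*x^4 dx = 36864/5;
    ∫_0^4 -32*x^3 dx = -2048;  ∫_0^4 -24*x^2 dx = -512;  ∫_0^4 4 dx = 16.
  Sum: 1048576/7 + 65536 + 36864/5 − 2048 − 512 + 16 = 7705648/35.
Adding: ||u||_{H^1}^2 = 57756236/315 + 7705648/35 = 127107068/315.


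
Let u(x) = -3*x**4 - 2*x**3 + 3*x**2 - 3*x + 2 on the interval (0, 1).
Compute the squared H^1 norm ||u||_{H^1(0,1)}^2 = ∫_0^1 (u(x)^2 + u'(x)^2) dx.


||u||_{H^1}^2 = 1392/35

The H^1 norm (squared) on an interval (0, L) is
  ||u||_{H^1}^2 = ∫_0^L u(x)^2 dx + ∫_0^L u'(x)^2 dx.
Compute u'(x) = -12*x**3 - 6*x**2 + 6*x - 3.
Then u(x)^2 = 9*x**8 + 12*x**7 - 14*x**6 + 6*x**5 + 9*x**4 - 26*x**3 + 21*x**2 - 12*x + 4 and u'(x)^2 = 144*x**6 + 144*x**5 - 108*x**4 + 72*x**2 - 36*x + 9.
Integrate each monomial from 0 to 1 using ∫_0^1 c·x^n dx = c·1^(n+1)/(n+1):
  ∫_0^1 u(x)^2 dx = ∫_0^1 (9*x^8 + 12*x^7 - 14*x^6 + 6*x^5 + 9*x^4 - 26*x^3 + 21*x^2 - 12*x + 4) dx. Term by term:
    ∫_0^1 9*x^8 dx = 1;  ∫_0^1 12*x^7 dx = 3/2;  ∫_0^1 -14*x^6 dx = -2;
    ∫_0^1 6*x^5 dx = 1;  ∫_0^1 9*x^4 dx = 9/5;  ∫_0^1 -26*x^3 dx = -13/2;
    ∫_0^1 21*x^2 dx = 7;  ∫_0^1 -12*x dx = -6;  ∫_0^1 4 dx = 4.
  Sum: 1 + 3/2 − 2 + 1 + 9/5 − 13/2 + 7 − 6 + 4 = 9/5.
  ∫_0^1 u'(x)^2 dx = ∫_0^1 (144*x^6 + 144*x^5 - 108*x^4 + 72*x^2 - 36*x + 9) dx. Term by term:
    ∫_0^1 144*x^6 dx = 144/7;  ∫_0^1 144*x^5 dx = 24;  ∫_0^1 -108*x^4 dx = -108/5;
    ∫_0^1 72*x^2 dx = 24;  ∫_0^1 -36*x dx = -18;  ∫_0^1 9 dx = 9.
  Sum: 144/7 + 24 − 108/5 + 24 − 18 + 9 = 1329/35.
Adding: ||u||_{H^1}^2 = 9/5 + 1329/35 = 1392/35.
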